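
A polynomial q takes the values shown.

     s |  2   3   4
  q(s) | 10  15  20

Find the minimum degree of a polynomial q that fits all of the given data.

Forward differences of the values at s = 2, 3, 4:
  q  : 10  15  20
  Δ  : 5  5
  Δ^2: 0
The first differences are constant (5) and nonzero, while all higher differences vanish, so the minimal degree is 1.

1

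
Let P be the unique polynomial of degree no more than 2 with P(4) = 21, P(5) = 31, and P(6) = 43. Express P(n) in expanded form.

P(n) = n^2 + n + 1

Write P(n) = an^2 + bn + c. Substituting each data point gives a linear system:
  16a + 4b + c = 21
  25a + 5b + c = 31
  36a + 6b + c = 43
Solving the system yields a = 1, b = 1, c = 1.
So P(n) = n² + n + 1.
Check: P(6) = 43. ✓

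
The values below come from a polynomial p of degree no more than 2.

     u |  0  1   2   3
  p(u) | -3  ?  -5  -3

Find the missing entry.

The 3 known points determine the degree-2 polynomial uniquely.
Write p(u) = au^2 + bu + c. Substituting each data point gives a linear system:
  c = -3
  4a + 2b + c = -5
  9a + 3b + c = -3
Solving the system yields a = 1, b = -3, c = -3.
So p(u) = u^2 - 3u - 3.
Then p(1) = -5.

-5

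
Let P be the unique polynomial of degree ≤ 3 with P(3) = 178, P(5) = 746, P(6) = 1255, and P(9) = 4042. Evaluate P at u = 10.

5491

Write P(u) = au^3 + bu^2 + cu + d. Substituting each data point gives a linear system:
  27a + 9b + 3c + d = 178
  125a + 25b + 5c + d = 746
  216a + 36b + 6c + d = 1255
  729a + 81b + 9c + d = 4042
Solving the system yields a = 5, b = 5, c = -1, d = 1.
So P(u) = 5u³ + 5u² - u + 1.
Then P(10) = 5491.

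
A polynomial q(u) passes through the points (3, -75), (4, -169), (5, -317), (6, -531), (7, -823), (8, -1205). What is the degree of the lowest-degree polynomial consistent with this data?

Forward differences of the values at u = 3, 4, 5, 6, 7, 8:
  q  : -75  -169  -317  -531  -823  -1205
  Δ  : -94  -148  -214  -292  -382
  Δ^2: -54  -66  -78  -90
  Δ^3: -12  -12  -12
  Δ^4: 0  0
  Δ^5: 0
The third differences are constant (-12) and nonzero, while all higher differences vanish, so the minimal degree is 3.

3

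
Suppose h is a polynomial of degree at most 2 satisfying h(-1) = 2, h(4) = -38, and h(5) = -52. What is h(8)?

-106

Using the Lagrange interpolation formula with nodes -1, 4, 5:
  L_0(u) = (u - 4)(u - 5) / 30
  L_1(u) = (u + 1)(u - 5) / -5
  L_2(u) = (u + 1)(u - 4) / 6
Then h(u) = 2·L_0(u) - 38·L_1(u) - 52·L_2(u).
Expanding and collecting terms gives h(u) = -u² - 5u - 2.
Evaluating at u = 8: h(8) = -106.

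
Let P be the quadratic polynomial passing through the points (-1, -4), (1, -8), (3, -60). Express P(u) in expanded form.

P(u) = -6u^2 - 2u

Write P(u) = au^2 + bu + c. Substituting each data point gives a linear system:
  a - b + c = -4
  a + b + c = -8
  9a + 3b + c = -60
Solving the system yields a = -6, b = -2, c = 0.
So P(u) = -6u^2 - 2u.
Check: P(-1) = -4. ✓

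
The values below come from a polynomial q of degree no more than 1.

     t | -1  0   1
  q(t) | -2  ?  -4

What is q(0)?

-3

The 2 known points determine the degree-1 polynomial uniquely.
Write q(t) = at + b. Substituting each data point gives a linear system:
  -a + b = -2
  a + b = -4
Solving the system yields a = -1, b = -3.
So q(t) = -t - 3.
Then q(0) = -3.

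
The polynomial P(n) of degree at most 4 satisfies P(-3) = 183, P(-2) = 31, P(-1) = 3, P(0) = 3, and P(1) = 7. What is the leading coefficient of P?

3

Write P(n) = an^4 + bn^3 + cn^2 + dn + e. Substituting each data point gives a linear system:
  81a - 27b + 9c - 3d + e = 183
  16a - 8b + 4c - 2d + e = 31
  a - b + c - d + e = 3
  e = 3
  a + b + c + d + e = 7
Solving the system yields a = 3, b = 2, c = -1, d = 0, e = 3.
So P(n) = 3n^4 + 2n^3 - n^2 + 3.
The leading coefficient is 3.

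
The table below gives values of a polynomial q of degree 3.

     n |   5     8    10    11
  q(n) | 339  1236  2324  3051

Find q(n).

q(n) = 2n^3 + 3n^2 + 2n + 4

Using the Lagrange interpolation formula with nodes 5, 8, 10, 11:
  L_0(n) = (n - 8)(n - 10)(n - 11) / -90
  L_1(n) = (n - 5)(n - 10)(n - 11) / 18
  L_2(n) = (n - 5)(n - 8)(n - 11) / -10
  L_3(n) = (n - 5)(n - 8)(n - 10) / 18
Then q(n) = 339·L_0(n) + 1236·L_1(n) + 2324·L_2(n) + 3051·L_3(n).
Expanding and collecting terms gives q(n) = 2n³ + 3n² + 2n + 4.
Check: q(10) = 2324. ✓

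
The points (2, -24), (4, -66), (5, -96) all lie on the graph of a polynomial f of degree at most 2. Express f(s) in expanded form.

f(s) = -3s^2 - 3s - 6

Using the Lagrange interpolation formula with nodes 2, 4, 5:
  L_0(s) = (s - 4)(s - 5) / 6
  L_1(s) = (s - 2)(s - 5) / -2
  L_2(s) = (s - 2)(s - 4) / 3
Then f(s) = -24·L_0(s) - 66·L_1(s) - 96·L_2(s).
Expanding and collecting terms gives f(s) = -3s^2 - 3s - 6.
Check: f(4) = -66. ✓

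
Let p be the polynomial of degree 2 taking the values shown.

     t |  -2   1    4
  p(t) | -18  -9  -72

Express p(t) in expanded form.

Using the Lagrange interpolation formula with nodes -2, 1, 4:
  L_0(t) = (t - 1)(t - 4) / 18
  L_1(t) = (t + 2)(t - 4) / -9
  L_2(t) = (t + 2)(t - 1) / 18
Then p(t) = -18·L_0(t) - 9·L_1(t) - 72·L_2(t).
Expanding and collecting terms gives p(t) = -4t^2 - t - 4.
Check: p(-2) = -18. ✓

p(t) = -4t^2 - t - 4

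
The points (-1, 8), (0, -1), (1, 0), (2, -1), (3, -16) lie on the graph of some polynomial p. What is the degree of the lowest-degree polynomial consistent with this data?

Forward differences of the values at s = -1, 0, 1, 2, 3:
  p  : 8  -1  0  -1  -16
  Δ  : -9  1  -1  -15
  Δ^2: 10  -2  -14
  Δ^3: -12  -12
  Δ^4: 0
The third differences are constant (-12) and nonzero, while all higher differences vanish, so the minimal degree is 3.

3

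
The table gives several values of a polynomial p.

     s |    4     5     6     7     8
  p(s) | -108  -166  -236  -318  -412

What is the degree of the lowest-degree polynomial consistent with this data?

Forward differences of the values at s = 4, 5, 6, 7, 8:
  p  : -108  -166  -236  -318  -412
  Δ  : -58  -70  -82  -94
  Δ^2: -12  -12  -12
  Δ^3: 0  0
  Δ^4: 0
The second differences are constant (-12) and nonzero, while all higher differences vanish, so the minimal degree is 2.

2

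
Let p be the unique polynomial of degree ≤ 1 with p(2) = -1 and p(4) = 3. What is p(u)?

Write p(u) = au + b. Substituting each data point gives a linear system:
  2a + b = -1
  4a + b = 3
Solving the system yields a = 2, b = -5.
So p(u) = 2u - 5.
Check: p(4) = 3. ✓

p(u) = 2u - 5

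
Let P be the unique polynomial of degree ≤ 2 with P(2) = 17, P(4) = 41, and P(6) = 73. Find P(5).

56

Write P(s) = as^2 + bs + c. Substituting each data point gives a linear system:
  4a + 2b + c = 17
  16a + 4b + c = 41
  36a + 6b + c = 73
Solving the system yields a = 1, b = 6, c = 1.
So P(s) = s² + 6s + 1.
Then P(5) = 56.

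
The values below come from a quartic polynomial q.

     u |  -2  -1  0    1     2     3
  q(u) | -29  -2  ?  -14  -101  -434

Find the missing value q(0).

The 5 known points determine the degree-4 polynomial uniquely.
Write q(u) = au^4 + bu^3 + cu^2 + du + e. Substituting each data point gives a linear system:
  16a - 8b + 4c - 2d + e = -29
  a - b + c - d + e = -2
  a + b + c + d + e = -14
  16a + 8b + 4c + 2d + e = -101
  81a + 27b + 9c + 3d + e = -434
Solving the system yields a = -4, b = -4, c = 1, d = -2, e = -5.
So q(u) = -4u⁴ - 4u³ + u² - 2u - 5.
Then q(0) = -5.

-5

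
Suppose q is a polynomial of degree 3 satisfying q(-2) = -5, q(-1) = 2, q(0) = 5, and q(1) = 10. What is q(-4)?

Using the Lagrange interpolation formula with nodes -2, -1, 0, 1:
  L_0(n) = (n + 1)n(n - 1) / -6
  L_1(n) = (n + 2)n(n - 1) / 2
  L_2(n) = (n + 2)(n + 1)(n - 1) / -2
  L_3(n) = (n + 2)(n + 1)n / 6
Then q(n) = -5·L_0(n) + 2·L_1(n) + 5·L_2(n) + 10·L_3(n).
Expanding and collecting terms gives q(n) = n³ + n² + 3n + 5.
Evaluating at n = -4: q(-4) = -55.

-55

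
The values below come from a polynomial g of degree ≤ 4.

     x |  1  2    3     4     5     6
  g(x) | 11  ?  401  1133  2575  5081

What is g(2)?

The 5 known points determine the degree-4 polynomial uniquely.
Write g(x) = ax^4 + bx^3 + cx^2 + dx + e. Substituting each data point gives a linear system:
  a + b + c + d + e = 11
  81a + 27b + 9c + 3d + e = 401
  256a + 64b + 16c + 4d + e = 1133
  625a + 125b + 25c + 5d + e = 2575
  1296a + 216b + 36c + 6d + e = 5081
Solving the system yields a = 3, b = 5, c = 4, d = -6, e = 5.
So g(x) = 3x^4 + 5x^3 + 4x^2 - 6x + 5.
Then g(2) = 97.

97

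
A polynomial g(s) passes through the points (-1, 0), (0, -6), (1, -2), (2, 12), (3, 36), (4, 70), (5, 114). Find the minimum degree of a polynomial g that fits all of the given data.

Forward differences of the values at s = -1, 0, 1, 2, 3, 4, 5:
  g  : 0  -6  -2  12  36  70  114
  Δ  : -6  4  14  24  34  44
  Δ^2: 10  10  10  10  10
  Δ^3: 0  0  0  0
  Δ^4: 0  0  0
  Δ^5: 0  0
  Δ^6: 0
The second differences are constant (10) and nonzero, while all higher differences vanish, so the minimal degree is 2.

2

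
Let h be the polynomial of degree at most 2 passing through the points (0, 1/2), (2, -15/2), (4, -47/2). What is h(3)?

-29/2

Using the Lagrange interpolation formula with nodes 0, 2, 4:
  L_0(x) = (x - 2)(x - 4) / 8
  L_1(x) = x(x - 4) / -4
  L_2(x) = x(x - 2) / 8
Then h(x) = 1/2·L_0(x) - 15/2·L_1(x) - 47/2·L_2(x).
Expanding and collecting terms gives h(x) = -x² - 2x + 1/2.
Evaluating at x = 3: h(3) = -29/2.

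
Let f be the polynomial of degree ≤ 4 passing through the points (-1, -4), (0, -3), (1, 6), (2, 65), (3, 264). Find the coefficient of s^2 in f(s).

Write f(s) = as^4 + bs^3 + cs^2 + ds + e. Substituting each data point gives a linear system:
  a - b + c - d + e = -4
  e = -3
  a + b + c + d + e = 6
  16a + 8b + 4c + 2d + e = 65
  81a + 27b + 9c + 3d + e = 264
Solving the system yields a = 2, b = 3, c = 2, d = 2, e = -3.
So f(s) = 2s^4 + 3s^3 + 2s^2 + 2s - 3.
The coefficient of s^2 is 2.

2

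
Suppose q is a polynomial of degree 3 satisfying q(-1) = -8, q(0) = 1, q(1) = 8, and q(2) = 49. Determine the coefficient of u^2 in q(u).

Write q(u) = au^3 + bu^2 + cu + d. Substituting each data point gives a linear system:
  -a + b - c + d = -8
  d = 1
  a + b + c + d = 8
  8a + 4b + 2c + d = 49
Solving the system yields a = 6, b = -1, c = 2, d = 1.
So q(u) = 6u³ - u² + 2u + 1.
The coefficient of u^2 is -1.

-1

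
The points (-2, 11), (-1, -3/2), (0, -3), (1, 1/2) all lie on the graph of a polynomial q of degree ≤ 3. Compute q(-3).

Forward differences of the values at x = -2, -1, 0, 1:
  q  : 11  -3/2  -3  1/2
  Δ  : -25/2  -3/2  7/2
  Δ^2: 11  5
  Δ^3: -6
The third differences are constant, confirming degree 3.
Interpolating (Newton forward form) and evaluating at x = -3 gives q(-3) = 81/2.

81/2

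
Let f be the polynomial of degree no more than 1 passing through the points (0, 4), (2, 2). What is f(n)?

f(n) = -n + 4

Write f(n) = an + b. Substituting each data point gives a linear system:
  b = 4
  2a + b = 2
Solving the system yields a = -1, b = 4.
So f(n) = -n + 4.
Check: f(0) = 4. ✓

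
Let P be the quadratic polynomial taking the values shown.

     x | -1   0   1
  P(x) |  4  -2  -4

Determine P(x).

Using the Lagrange interpolation formula with nodes -1, 0, 1:
  L_0(x) = x(x - 1) / 2
  L_1(x) = (x + 1)(x - 1) / -1
  L_2(x) = (x + 1)x / 2
Then P(x) = 4·L_0(x) - 2·L_1(x) - 4·L_2(x).
Expanding and collecting terms gives P(x) = 2x^2 - 4x - 2.
Check: P(1) = -4. ✓

P(x) = 2x^2 - 4x - 2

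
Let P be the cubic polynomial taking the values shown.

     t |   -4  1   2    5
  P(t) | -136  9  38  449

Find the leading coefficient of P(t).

3

Write P(t) = at^3 + bt^2 + ct + d. Substituting each data point gives a linear system:
  -64a + 16b - 4c + d = -136
  a + b + c + d = 9
  8a + 4b + 2c + d = 38
  125a + 25b + 5c + d = 449
Solving the system yields a = 3, b = 3, c = -1, d = 4.
So P(t) = 3t^3 + 3t^2 - t + 4.
The leading coefficient is 3.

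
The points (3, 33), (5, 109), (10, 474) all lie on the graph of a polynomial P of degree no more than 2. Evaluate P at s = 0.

-6

Write P(s) = as^2 + bs + c. Substituting each data point gives a linear system:
  9a + 3b + c = 33
  25a + 5b + c = 109
  100a + 10b + c = 474
Solving the system yields a = 5, b = -2, c = -6.
So P(s) = 5s² - 2s - 6.
Then P(0) = -6.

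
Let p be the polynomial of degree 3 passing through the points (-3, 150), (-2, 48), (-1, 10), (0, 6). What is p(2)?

Forward differences of the values at t = -3, -2, -1, 0:
  p  : 150  48  10  6
  Δ  : -102  -38  -4
  Δ^2: 64  34
  Δ^3: -30
The third differences are constant, confirming degree 3.
Interpolating (Newton forward form) and evaluating at t = 2 gives p(2) = -20.

-20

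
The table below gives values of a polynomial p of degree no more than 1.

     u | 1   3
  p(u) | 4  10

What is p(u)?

Write p(u) = au + b. Substituting each data point gives a linear system:
  a + b = 4
  3a + b = 10
Solving the system yields a = 3, b = 1.
So p(u) = 3u + 1.
Check: p(3) = 10. ✓

p(u) = 3u + 1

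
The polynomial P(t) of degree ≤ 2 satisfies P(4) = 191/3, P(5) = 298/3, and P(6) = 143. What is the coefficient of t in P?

-1/3

Write P(t) = at^2 + bt + c. Substituting each data point gives a linear system:
  16a + 4b + c = 191/3
  25a + 5b + c = 298/3
  36a + 6b + c = 143
Solving the system yields a = 4, b = -1/3, c = 1.
So P(t) = 4t^2 - (1/3)t + 1.
The coefficient of t is -1/3.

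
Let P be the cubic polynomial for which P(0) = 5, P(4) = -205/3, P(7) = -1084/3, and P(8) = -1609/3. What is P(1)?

Write P(u) = au^3 + bu^2 + cu + d. Substituting each data point gives a linear system:
  d = 5
  64a + 16b + 4c + d = -205/3
  343a + 49b + 7c + d = -1084/3
  512a + 64b + 8c + d = -1609/3
Solving the system yields a = -1, b = -1/3, c = -1, d = 5.
So P(u) = -u^3 - (1/3)u^2 - u + 5.
Then P(1) = 8/3.

8/3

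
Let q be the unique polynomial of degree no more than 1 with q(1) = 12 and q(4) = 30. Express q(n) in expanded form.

q(n) = 6n + 6

Write q(n) = an + b. Substituting each data point gives a linear system:
  a + b = 12
  4a + b = 30
Solving the system yields a = 6, b = 6.
So q(n) = 6n + 6.
Check: q(1) = 12. ✓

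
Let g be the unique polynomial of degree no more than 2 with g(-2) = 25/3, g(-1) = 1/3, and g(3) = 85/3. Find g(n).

Write g(n) = an^2 + bn + c. Substituting each data point gives a linear system:
  4a - 2b + c = 25/3
  a - b + c = 1/3
  9a + 3b + c = 85/3
Solving the system yields a = 3, b = 1, c = -5/3.
So g(n) = 3n^2 + n - 5/3.
Check: g(3) = 85/3. ✓

g(n) = 3n^2 + n - 5/3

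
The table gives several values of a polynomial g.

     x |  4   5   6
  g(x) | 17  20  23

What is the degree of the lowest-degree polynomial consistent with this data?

1

Forward differences of the values at x = 4, 5, 6:
  g  : 17  20  23
  Δ  : 3  3
  Δ^2: 0
The first differences are constant (3) and nonzero, while all higher differences vanish, so the minimal degree is 1.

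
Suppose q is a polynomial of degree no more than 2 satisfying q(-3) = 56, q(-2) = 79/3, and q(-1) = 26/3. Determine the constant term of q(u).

Write q(u) = au^2 + bu + c. Substituting each data point gives a linear system:
  9a - 3b + c = 56
  4a - 2b + c = 79/3
  a - b + c = 26/3
Solving the system yields a = 6, b = 1/3, c = 3.
So q(u) = 6u^2 + (1/3)u + 3.
The constant term is 3.

3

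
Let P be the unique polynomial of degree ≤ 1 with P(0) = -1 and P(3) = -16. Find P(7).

Using the Lagrange interpolation formula with nodes 0, 3:
  L_0(x) = (x - 3) / -3
  L_1(x) = x / 3
Then P(x) = -1·L_0(x) - 16·L_1(x).
Expanding and collecting terms gives P(x) = -5x - 1.
Evaluating at x = 7: P(7) = -36.

-36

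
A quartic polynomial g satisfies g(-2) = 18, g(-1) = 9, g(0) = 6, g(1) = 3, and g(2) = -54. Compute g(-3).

-9

Write g(u) = au^4 + bu^3 + cu^2 + du + e. Substituting each data point gives a linear system:
  16a - 8b + 4c - 2d + e = 18
  a - b + c - d + e = 9
  e = 6
  a + b + c + d + e = 3
  16a + 8b + 4c + 2d + e = -54
Solving the system yields a = -2, b = -5, c = 2, d = 2, e = 6.
So g(u) = -2u⁴ - 5u³ + 2u² + 2u + 6.
Then g(-3) = -9.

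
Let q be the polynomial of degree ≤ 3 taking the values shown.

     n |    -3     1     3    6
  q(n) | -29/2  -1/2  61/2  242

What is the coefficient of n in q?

-3/2

Write q(n) = an^3 + bn^2 + cn + d. Substituting each data point gives a linear system:
  -27a + 9b - 3c + d = -29/2
  a + b + c + d = -1/2
  27a + 9b + 3c + d = 61/2
  216a + 36b + 6c + d = 242
Solving the system yields a = 1, b = 1, c = -3/2, d = -1.
So q(n) = n^3 + n^2 - (3/2)n - 1.
The coefficient of n is -3/2.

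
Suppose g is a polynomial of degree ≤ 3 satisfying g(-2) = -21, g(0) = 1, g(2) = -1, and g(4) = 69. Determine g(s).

g(s) = 2s^3 - 3s^2 - 3s + 1

Write g(s) = as^3 + bs^2 + cs + d. Substituting each data point gives a linear system:
  -8a + 4b - 2c + d = -21
  d = 1
  8a + 4b + 2c + d = -1
  64a + 16b + 4c + d = 69
Solving the system yields a = 2, b = -3, c = -3, d = 1.
So g(s) = 2s³ - 3s² - 3s + 1.
Check: g(0) = 1. ✓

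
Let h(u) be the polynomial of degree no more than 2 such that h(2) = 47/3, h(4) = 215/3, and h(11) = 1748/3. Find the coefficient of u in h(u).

-2

Write h(u) = au^2 + bu + c. Substituting each data point gives a linear system:
  4a + 2b + c = 47/3
  16a + 4b + c = 215/3
  121a + 11b + c = 1748/3
Solving the system yields a = 5, b = -2, c = -1/3.
So h(u) = 5u² - 2u - 1/3.
The coefficient of u is -2.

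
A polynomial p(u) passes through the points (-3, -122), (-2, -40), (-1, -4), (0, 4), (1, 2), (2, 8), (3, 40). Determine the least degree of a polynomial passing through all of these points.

3

Forward differences of the values at u = -3, -2, -1, 0, 1, 2, 3:
  p  : -122  -40  -4  4  2  8  40
  Δ  : 82  36  8  -2  6  32
  Δ^2: -46  -28  -10  8  26
  Δ^3: 18  18  18  18
  Δ^4: 0  0  0
  Δ^5: 0  0
  Δ^6: 0
The third differences are constant (18) and nonzero, while all higher differences vanish, so the minimal degree is 3.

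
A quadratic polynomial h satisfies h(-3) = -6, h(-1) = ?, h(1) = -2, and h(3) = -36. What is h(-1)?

8

The 3 known points determine the degree-2 polynomial uniquely.
Write h(s) = as^2 + bs + c. Substituting each data point gives a linear system:
  9a - 3b + c = -6
  a + b + c = -2
  9a + 3b + c = -36
Solving the system yields a = -3, b = -5, c = 6.
So h(s) = -3s^2 - 5s + 6.
Then h(-1) = 8.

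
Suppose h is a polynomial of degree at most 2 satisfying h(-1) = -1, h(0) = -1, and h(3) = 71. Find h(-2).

Using the Lagrange interpolation formula with nodes -1, 0, 3:
  L_0(n) = n(n - 3) / 4
  L_1(n) = (n + 1)(n - 3) / -3
  L_2(n) = (n + 1)n / 12
Then h(n) = -1·L_0(n) - 1·L_1(n) + 71·L_2(n).
Expanding and collecting terms gives h(n) = 6n^2 + 6n - 1.
Evaluating at n = -2: h(-2) = 11.

11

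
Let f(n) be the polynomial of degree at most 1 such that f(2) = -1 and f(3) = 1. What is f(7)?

Write f(n) = an + b. Substituting each data point gives a linear system:
  2a + b = -1
  3a + b = 1
Solving the system yields a = 2, b = -5.
So f(n) = 2n - 5.
Then f(7) = 9.

9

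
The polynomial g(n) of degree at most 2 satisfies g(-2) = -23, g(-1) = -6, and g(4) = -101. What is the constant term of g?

-1

Write g(n) = an^2 + bn + c. Substituting each data point gives a linear system:
  4a - 2b + c = -23
  a - b + c = -6
  16a + 4b + c = -101
Solving the system yields a = -6, b = -1, c = -1.
So g(n) = -6n^2 - n - 1.
The constant term is -1.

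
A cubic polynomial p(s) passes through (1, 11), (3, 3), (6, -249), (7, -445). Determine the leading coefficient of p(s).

Write p(s) = as^3 + bs^2 + cs + d. Substituting each data point gives a linear system:
  a + b + c + d = 11
  27a + 9b + 3c + d = 3
  216a + 36b + 6c + d = -249
  343a + 49b + 7c + d = -445
Solving the system yields a = -2, b = 4, c = 6, d = 3.
So p(s) = -2s^3 + 4s^2 + 6s + 3.
The leading coefficient is -2.

-2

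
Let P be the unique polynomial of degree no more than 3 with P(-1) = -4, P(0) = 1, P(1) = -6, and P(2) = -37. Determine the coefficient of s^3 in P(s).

Write P(s) = as^3 + bs^2 + cs + d. Substituting each data point gives a linear system:
  -a + b - c + d = -4
  d = 1
  a + b + c + d = -6
  8a + 4b + 2c + d = -37
Solving the system yields a = -2, b = -6, c = 1, d = 1.
So P(s) = -2s³ - 6s² + s + 1.
The leading coefficient is -2.

-2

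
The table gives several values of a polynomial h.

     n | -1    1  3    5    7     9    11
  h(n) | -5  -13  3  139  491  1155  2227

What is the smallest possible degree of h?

Forward differences of the values at n = -1, 1, 3, 5, 7, 9, 11:
  h  : -5  -13  3  139  491  1155  2227
  Δ  : -8  16  136  352  664  1072
  Δ^2: 24  120  216  312  408
  Δ^3: 96  96  96  96
  Δ^4: 0  0  0
  Δ^5: 0  0
  Δ^6: 0
The third differences are constant (96) and nonzero, while all higher differences vanish, so the minimal degree is 3.

3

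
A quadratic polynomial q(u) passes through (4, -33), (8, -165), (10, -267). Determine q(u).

Write q(u) = au^2 + bu + c. Substituting each data point gives a linear system:
  16a + 4b + c = -33
  64a + 8b + c = -165
  100a + 10b + c = -267
Solving the system yields a = -3, b = 3, c = 3.
So q(u) = -3u^2 + 3u + 3.
Check: q(10) = -267. ✓

q(u) = -3u^2 + 3u + 3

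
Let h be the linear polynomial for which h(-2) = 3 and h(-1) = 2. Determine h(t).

h(t) = -t + 1

Write h(t) = at + b. Substituting each data point gives a linear system:
  -2a + b = 3
  -a + b = 2
Solving the system yields a = -1, b = 1.
So h(t) = -t + 1.
Check: h(-2) = 3. ✓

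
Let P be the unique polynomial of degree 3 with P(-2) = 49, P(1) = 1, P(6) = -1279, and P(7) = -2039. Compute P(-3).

161

Write P(x) = ax^3 + bx^2 + cx + d. Substituting each data point gives a linear system:
  -8a + 4b - 2c + d = 49
  a + b + c + d = 1
  216a + 36b + 6c + d = -1279
  343a + 49b + 7c + d = -2039
Solving the system yields a = -6, b = 0, c = 2, d = 5.
So P(x) = -6x^3 + 2x + 5.
Then P(-3) = 161.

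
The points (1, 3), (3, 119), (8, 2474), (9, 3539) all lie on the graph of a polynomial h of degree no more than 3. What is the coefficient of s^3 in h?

5

Write h(s) = as^3 + bs^2 + cs + d. Substituting each data point gives a linear system:
  a + b + c + d = 3
  27a + 9b + 3c + d = 119
  512a + 64b + 8c + d = 2474
  729a + 81b + 9c + d = 3539
Solving the system yields a = 5, b = -1, c = -3, d = 2.
So h(s) = 5s^3 - s^2 - 3s + 2.
The leading coefficient is 5.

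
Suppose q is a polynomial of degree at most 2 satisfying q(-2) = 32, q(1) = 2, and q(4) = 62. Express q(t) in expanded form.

Write q(t) = at^2 + bt + c. Substituting each data point gives a linear system:
  4a - 2b + c = 32
  a + b + c = 2
  16a + 4b + c = 62
Solving the system yields a = 5, b = -5, c = 2.
So q(t) = 5t^2 - 5t + 2.
Check: q(-2) = 32. ✓

q(t) = 5t^2 - 5t + 2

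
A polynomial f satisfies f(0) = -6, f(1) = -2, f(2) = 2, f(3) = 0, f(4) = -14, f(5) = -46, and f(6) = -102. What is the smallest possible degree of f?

3

Forward differences of the values at s = 0, 1, 2, 3, 4, 5, 6:
  f  : -6  -2  2  0  -14  -46  -102
  Δ  : 4  4  -2  -14  -32  -56
  Δ^2: 0  -6  -12  -18  -24
  Δ^3: -6  -6  -6  -6
  Δ^4: 0  0  0
  Δ^5: 0  0
  Δ^6: 0
The third differences are constant (-6) and nonzero, while all higher differences vanish, so the minimal degree is 3.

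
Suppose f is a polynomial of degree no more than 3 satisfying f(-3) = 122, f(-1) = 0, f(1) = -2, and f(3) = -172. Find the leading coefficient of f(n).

Write f(n) = an^3 + bn^2 + cn + d. Substituting each data point gives a linear system:
  -27a + 9b - 3c + d = 122
  -a + b - c + d = 0
  a + b + c + d = -2
  27a + 9b + 3c + d = -172
Solving the system yields a = -6, b = -3, c = 5, d = 2.
So f(n) = -6n^3 - 3n^2 + 5n + 2.
The leading coefficient is -6.

-6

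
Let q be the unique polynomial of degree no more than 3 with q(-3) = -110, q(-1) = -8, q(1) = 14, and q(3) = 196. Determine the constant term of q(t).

Write q(t) = at^3 + bt^2 + ct + d. Substituting each data point gives a linear system:
  -27a + 9b - 3c + d = -110
  -a + b - c + d = -8
  a + b + c + d = 14
  27a + 9b + 3c + d = 196
Solving the system yields a = 5, b = 5, c = 6, d = -2.
So q(t) = 5t^3 + 5t^2 + 6t - 2.
The constant term is -2.

-2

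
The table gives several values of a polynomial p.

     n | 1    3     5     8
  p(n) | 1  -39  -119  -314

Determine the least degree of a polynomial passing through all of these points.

Divided differences on the nodes 1, 3, 5, 8:
  order 0: 1  -39  -119  -314
  order 1: -20  -40  -65
  order 2: -5  -5
  order 3: 0
The order-2 divided differences are all -5 (nonzero) and every higher order vanishes, so the data lies on a polynomial of degree exactly 2.

2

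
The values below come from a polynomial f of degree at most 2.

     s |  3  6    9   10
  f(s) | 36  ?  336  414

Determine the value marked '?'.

150

The 3 known points determine the degree-2 polynomial uniquely.
Write f(s) = as^2 + bs + c. Substituting each data point gives a linear system:
  9a + 3b + c = 36
  81a + 9b + c = 336
  100a + 10b + c = 414
Solving the system yields a = 4, b = 2, c = -6.
So f(s) = 4s² + 2s - 6.
Then f(6) = 150.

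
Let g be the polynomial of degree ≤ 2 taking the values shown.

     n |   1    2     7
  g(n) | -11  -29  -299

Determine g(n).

Using the Lagrange interpolation formula with nodes 1, 2, 7:
  L_0(n) = (n - 2)(n - 7) / 6
  L_1(n) = (n - 1)(n - 7) / -5
  L_2(n) = (n - 1)(n - 2) / 30
Then g(n) = -11·L_0(n) - 29·L_1(n) - 299·L_2(n).
Expanding and collecting terms gives g(n) = -6n^2 - 5.
Check: g(1) = -11. ✓

g(n) = -6n^2 - 5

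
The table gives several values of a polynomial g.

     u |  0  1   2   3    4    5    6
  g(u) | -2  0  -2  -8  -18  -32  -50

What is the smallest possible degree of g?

2

Forward differences of the values at u = 0, 1, 2, 3, 4, 5, 6:
  g  : -2  0  -2  -8  -18  -32  -50
  Δ  : 2  -2  -6  -10  -14  -18
  Δ^2: -4  -4  -4  -4  -4
  Δ^3: 0  0  0  0
  Δ^4: 0  0  0
  Δ^5: 0  0
  Δ^6: 0
The second differences are constant (-4) and nonzero, while all higher differences vanish, so the minimal degree is 2.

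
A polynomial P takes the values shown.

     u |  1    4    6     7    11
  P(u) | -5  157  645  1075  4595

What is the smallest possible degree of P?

Divided differences on the nodes 1, 4, 6, 7, 11:
  order 0: -5  157  645  1075  4595
  order 1: 54  244  430  880
  order 2: 38  62  90
  order 3: 4  4
  order 4: 0
The order-3 divided differences are all 4 (nonzero) and every higher order vanishes, so the data lies on a polynomial of degree exactly 3.

3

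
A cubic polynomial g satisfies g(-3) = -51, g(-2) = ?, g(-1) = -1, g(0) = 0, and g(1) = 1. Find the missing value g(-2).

On equispaced nodes a degree-3 polynomial has vanishing fourth forward difference, so
  g(-3) - 4·g(-2) + 6·g(-1) - 4·g(0) + g(1) = 0.
Substituting the known values and solving for g(-2):
  -4·g(-2) = 56
  g(-2) = -14.

-14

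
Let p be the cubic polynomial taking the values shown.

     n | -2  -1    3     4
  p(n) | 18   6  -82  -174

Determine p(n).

Using the Lagrange interpolation formula with nodes -2, -1, 3, 4:
  L_0(n) = (n + 1)(n - 3)(n - 4) / -30
  L_1(n) = (n + 2)(n - 3)(n - 4) / 20
  L_2(n) = (n + 2)(n + 1)(n - 4) / -20
  L_3(n) = (n + 2)(n + 1)(n - 3) / 30
Then p(n) = 18·L_0(n) + 6·L_1(n) - 82·L_2(n) - 174·L_3(n).
Expanding and collecting terms gives p(n) = -2n^3 - 2n^2 - 4n + 2.
Check: p(-1) = 6. ✓

p(n) = -2n^3 - 2n^2 - 4n + 2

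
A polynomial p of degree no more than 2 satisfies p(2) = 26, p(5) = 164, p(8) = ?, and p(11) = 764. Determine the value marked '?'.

On equispaced nodes a degree-2 polynomial has vanishing third forward difference, so
  - p(2) + 3·p(5) - 3·p(8) + p(11) = 0.
Substituting the known values and solving for p(8):
  -3·p(8) = -1230
  p(8) = 410.

410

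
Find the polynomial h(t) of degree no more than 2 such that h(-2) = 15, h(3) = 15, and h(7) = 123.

Using the Lagrange interpolation formula with nodes -2, 3, 7:
  L_0(t) = (t - 3)(t - 7) / 45
  L_1(t) = (t + 2)(t - 7) / -20
  L_2(t) = (t + 2)(t - 3) / 36
Then h(t) = 15·L_0(t) + 15·L_1(t) + 123·L_2(t).
Expanding and collecting terms gives h(t) = 3t² - 3t - 3.
Check: h(3) = 15. ✓

h(t) = 3t^2 - 3t - 3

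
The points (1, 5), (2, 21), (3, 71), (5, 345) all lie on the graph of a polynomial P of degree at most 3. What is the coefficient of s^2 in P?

Write P(s) = as^3 + bs^2 + cs + d. Substituting each data point gives a linear system:
  a + b + c + d = 5
  8a + 4b + 2c + d = 21
  27a + 9b + 3c + d = 71
  125a + 25b + 5c + d = 345
Solving the system yields a = 3, b = -1, c = -2, d = 5.
So P(s) = 3s³ - s² - 2s + 5.
The coefficient of s^2 is -1.

-1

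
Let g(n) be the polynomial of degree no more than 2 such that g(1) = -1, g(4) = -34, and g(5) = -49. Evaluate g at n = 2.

-10

Write g(n) = an^2 + bn + c. Substituting each data point gives a linear system:
  a + b + c = -1
  16a + 4b + c = -34
  25a + 5b + c = -49
Solving the system yields a = -1, b = -6, c = 6.
So g(n) = -n² - 6n + 6.
Then g(2) = -10.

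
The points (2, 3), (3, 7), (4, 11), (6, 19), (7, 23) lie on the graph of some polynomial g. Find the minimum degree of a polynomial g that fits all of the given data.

Divided differences on the nodes 2, 3, 4, 6, 7:
  order 0: 3  7  11  19  23
  order 1: 4  4  4  4
  order 2: 0  0  0
  order 3: 0  0
  order 4: 0
The order-1 divided differences are all 4 (nonzero) and every higher order vanishes, so the data lies on a polynomial of degree exactly 1.

1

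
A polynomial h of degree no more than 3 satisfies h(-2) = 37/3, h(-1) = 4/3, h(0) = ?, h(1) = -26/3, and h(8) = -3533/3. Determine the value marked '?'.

The 4 known points determine the degree-3 polynomial uniquely.
Write h(t) = at^3 + bt^2 + ct + d. Substituting each data point gives a linear system:
  -8a + 4b - 2c + d = 37/3
  -a + b - c + d = 4/3
  a + b + c + d = -26/3
  512a + 64b + 8c + d = -3533/3
Solving the system yields a = -2, b = -2, c = -3, d = -5/3.
So h(t) = -2t^3 - 2t^2 - 3t - 5/3.
Then h(0) = -5/3.

-5/3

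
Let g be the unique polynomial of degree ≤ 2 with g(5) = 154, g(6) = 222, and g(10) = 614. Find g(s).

Write g(s) = as^2 + bs + c. Substituting each data point gives a linear system:
  25a + 5b + c = 154
  36a + 6b + c = 222
  100a + 10b + c = 614
Solving the system yields a = 6, b = 2, c = -6.
So g(s) = 6s^2 + 2s - 6.
Check: g(6) = 222. ✓

g(s) = 6s^2 + 2s - 6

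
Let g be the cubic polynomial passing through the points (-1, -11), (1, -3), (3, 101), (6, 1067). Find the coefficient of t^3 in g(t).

6

Write g(t) = at^3 + bt^2 + ct + d. Substituting each data point gives a linear system:
  -a + b - c + d = -11
  a + b + c + d = -3
  27a + 9b + 3c + d = 101
  216a + 36b + 6c + d = 1067
Solving the system yields a = 6, b = -6, c = -2, d = -1.
So g(t) = 6t³ - 6t² - 2t - 1.
The leading coefficient is 6.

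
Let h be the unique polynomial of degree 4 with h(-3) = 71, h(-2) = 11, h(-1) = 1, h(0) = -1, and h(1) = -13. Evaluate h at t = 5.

Write h(t) = at^4 + bt^3 + ct^2 + dt + e. Substituting each data point gives a linear system:
  81a - 27b + 9c - 3d + e = 71
  16a - 8b + 4c - 2d + e = 11
  a - b + c - d + e = 1
  e = -1
  a + b + c + d + e = -13
Solving the system yields a = 1, b = -1, c = -6, d = -6, e = -1.
So h(t) = t⁴ - t³ - 6t² - 6t - 1.
Then h(5) = 319.

319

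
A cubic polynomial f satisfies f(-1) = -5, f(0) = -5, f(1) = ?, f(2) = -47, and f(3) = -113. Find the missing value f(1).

-15

The 4 known points determine the degree-3 polynomial uniquely.
Write f(n) = an^3 + bn^2 + cn + d. Substituting each data point gives a linear system:
  -a + b - c + d = -5
  d = -5
  8a + 4b + 2c + d = -47
  27a + 9b + 3c + d = -113
Solving the system yields a = -2, b = -5, c = -3, d = -5.
So f(n) = -2n^3 - 5n^2 - 3n - 5.
Then f(1) = -15.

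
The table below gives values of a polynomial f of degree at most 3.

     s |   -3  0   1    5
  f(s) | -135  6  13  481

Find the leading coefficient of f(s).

4

Write f(s) = as^3 + bs^2 + cs + d. Substituting each data point gives a linear system:
  -27a + 9b - 3c + d = -135
  d = 6
  a + b + c + d = 13
  125a + 25b + 5c + d = 481
Solving the system yields a = 4, b = -2, c = 5, d = 6.
So f(s) = 4s³ - 2s² + 5s + 6.
The leading coefficient is 4.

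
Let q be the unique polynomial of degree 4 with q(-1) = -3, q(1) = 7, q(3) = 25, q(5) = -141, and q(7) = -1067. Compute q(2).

Forward differences of the values at n = -1, 1, 3, 5, 7:
  q  : -3  7  25  -141  -1067
  Δ  : 10  18  -166  -926
  Δ^2: 8  -184  -760
  Δ^3: -192  -576
  Δ^4: -384
The fourth differences are constant, confirming degree 4.
Interpolating (Newton forward form) and evaluating at n = 2 gives q(2) = 18.

18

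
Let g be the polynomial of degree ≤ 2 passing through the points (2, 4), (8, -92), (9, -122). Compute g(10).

-156

Using the Lagrange interpolation formula with nodes 2, 8, 9:
  L_0(s) = (s - 8)(s - 9) / 42
  L_1(s) = (s - 2)(s - 9) / -6
  L_2(s) = (s - 2)(s - 8) / 7
Then g(s) = 4·L_0(s) - 92·L_1(s) - 122·L_2(s).
Expanding and collecting terms gives g(s) = -2s^2 + 4s + 4.
Evaluating at s = 10: g(10) = -156.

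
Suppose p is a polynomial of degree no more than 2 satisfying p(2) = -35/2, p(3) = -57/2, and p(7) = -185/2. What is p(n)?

Write p(n) = an^2 + bn + c. Substituting each data point gives a linear system:
  4a + 2b + c = -35/2
  9a + 3b + c = -57/2
  49a + 7b + c = -185/2
Solving the system yields a = -1, b = -6, c = -3/2.
So p(n) = -n² - 6n - 3/2.
Check: p(3) = -57/2. ✓

p(n) = -n^2 - 6n - 3/2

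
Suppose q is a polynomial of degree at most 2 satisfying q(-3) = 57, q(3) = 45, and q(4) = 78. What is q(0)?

6

Using the Lagrange interpolation formula with nodes -3, 3, 4:
  L_0(x) = (x - 3)(x - 4) / 42
  L_1(x) = (x + 3)(x - 4) / -6
  L_2(x) = (x + 3)(x - 3) / 7
Then q(x) = 57·L_0(x) + 45·L_1(x) + 78·L_2(x).
Expanding and collecting terms gives q(x) = 5x² - 2x + 6.
Evaluating at x = 0: q(0) = 6.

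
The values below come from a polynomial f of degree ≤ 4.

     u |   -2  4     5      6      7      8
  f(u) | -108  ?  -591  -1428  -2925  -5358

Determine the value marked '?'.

The 5 known points determine the degree-4 polynomial uniquely.
Write f(u) = au^4 + bu^3 + cu^2 + du + e. Substituting each data point gives a linear system:
  16a - 8b + 4c - 2d + e = -108
  625a + 125b + 25c + 5d + e = -591
  1296a + 216b + 36c + 6d + e = -1428
  2401a + 343b + 49c + 7d + e = -2925
  4096a + 512b + 64c + 8d + e = -5358
Solving the system yields a = -2, b = 6, c = -4, d = 3, e = -6.
So f(u) = -2u^4 + 6u^3 - 4u^2 + 3u - 6.
Then f(4) = -186.

-186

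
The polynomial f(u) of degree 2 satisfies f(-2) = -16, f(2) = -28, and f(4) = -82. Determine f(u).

Write f(u) = au^2 + bu + c. Substituting each data point gives a linear system:
  4a - 2b + c = -16
  4a + 2b + c = -28
  16a + 4b + c = -82
Solving the system yields a = -4, b = -3, c = -6.
So f(u) = -4u² - 3u - 6.
Check: f(-2) = -16. ✓

f(u) = -4u^2 - 3u - 6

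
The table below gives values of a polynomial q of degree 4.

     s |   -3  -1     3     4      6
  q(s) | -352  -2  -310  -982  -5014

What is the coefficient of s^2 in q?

Write q(s) = as^4 + bs^3 + cs^2 + ds + e. Substituting each data point gives a linear system:
  81a - 27b + 9c - 3d + e = -352
  a - b + c - d + e = -2
  81a + 27b + 9c + 3d + e = -310
  256a + 64b + 16c + 4d + e = -982
  1296a + 216b + 36c + 6d + e = -5014
Solving the system yields a = -4, b = 1, c = -1, d = -2, e = 2.
So q(s) = -4s^4 + s^3 - s^2 - 2s + 2.
The coefficient of s^2 is -1.

-1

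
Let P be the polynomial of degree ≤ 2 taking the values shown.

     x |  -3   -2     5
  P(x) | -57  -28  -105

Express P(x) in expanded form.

Write P(x) = ax^2 + bx + c. Substituting each data point gives a linear system:
  9a - 3b + c = -57
  4a - 2b + c = -28
  25a + 5b + c = -105
Solving the system yields a = -5, b = 4, c = 0.
So P(x) = -5x² + 4x.
Check: P(-2) = -28. ✓

P(x) = -5x^2 + 4x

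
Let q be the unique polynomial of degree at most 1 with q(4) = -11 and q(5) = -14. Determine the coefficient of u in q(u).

Write q(u) = au + b. Substituting each data point gives a linear system:
  4a + b = -11
  5a + b = -14
Solving the system yields a = -3, b = 1.
So q(u) = -3u + 1.
The leading coefficient is -3.

-3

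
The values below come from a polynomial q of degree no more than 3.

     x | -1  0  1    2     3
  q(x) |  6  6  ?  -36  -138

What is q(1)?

The 4 known points determine the degree-3 polynomial uniquely.
Write q(x) = ax^3 + bx^2 + cx + d. Substituting each data point gives a linear system:
  -a + b - c + d = 6
  d = 6
  8a + 4b + 2c + d = -36
  27a + 9b + 3c + d = -138
Solving the system yields a = -5, b = -2, c = 3, d = 6.
So q(x) = -5x³ - 2x² + 3x + 6.
Then q(1) = 2.

2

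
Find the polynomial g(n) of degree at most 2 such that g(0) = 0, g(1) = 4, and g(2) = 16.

g(n) = 4n^2

Write g(n) = an^2 + bn + c. Substituting each data point gives a linear system:
  c = 0
  a + b + c = 4
  4a + 2b + c = 16
Solving the system yields a = 4, b = 0, c = 0.
So g(n) = 4n².
Check: g(0) = 0. ✓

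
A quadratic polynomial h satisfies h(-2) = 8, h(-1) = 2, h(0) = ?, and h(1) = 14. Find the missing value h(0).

On equispaced nodes a degree-2 polynomial has vanishing third forward difference, so
  - h(-2) + 3·h(-1) - 3·h(0) + h(1) = 0.
Substituting the known values and solving for h(0):
  -3·h(0) = -12
  h(0) = 4.

4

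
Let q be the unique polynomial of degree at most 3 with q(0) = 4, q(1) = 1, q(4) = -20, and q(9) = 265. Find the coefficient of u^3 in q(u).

1

Write q(u) = au^3 + bu^2 + cu + d. Substituting each data point gives a linear system:
  d = 4
  a + b + c + d = 1
  64a + 16b + 4c + d = -20
  729a + 81b + 9c + d = 265
Solving the system yields a = 1, b = -6, c = 2, d = 4.
So q(u) = u^3 - 6u^2 + 2u + 4.
The leading coefficient is 1.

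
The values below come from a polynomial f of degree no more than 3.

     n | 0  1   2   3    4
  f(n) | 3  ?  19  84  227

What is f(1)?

2

On equispaced nodes a degree-3 polynomial has vanishing fourth forward difference, so
  f(0) - 4·f(1) + 6·f(2) - 4·f(3) + f(4) = 0.
Substituting the known values and solving for f(1):
  -4·f(1) = -8
  f(1) = 2.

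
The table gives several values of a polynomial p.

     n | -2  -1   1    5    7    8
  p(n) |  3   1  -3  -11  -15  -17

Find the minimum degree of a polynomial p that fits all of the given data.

Divided differences on the nodes -2, -1, 1, 5, 7, 8:
  order 0: 3  1  -3  -11  -15  -17
  order 1: -2  -2  -2  -2  -2
  order 2: 0  0  0  0
  order 3: 0  0  0
  order 4: 0  0
  order 5: 0
The order-1 divided differences are all -2 (nonzero) and every higher order vanishes, so the data lies on a polynomial of degree exactly 1.

1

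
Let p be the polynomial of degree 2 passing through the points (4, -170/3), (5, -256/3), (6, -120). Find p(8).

Using the Lagrange interpolation formula with nodes 4, 5, 6:
  L_0(t) = (t - 5)(t - 6) / 2
  L_1(t) = (t - 4)(t - 6) / -1
  L_2(t) = (t - 4)(t - 5) / 2
Then p(t) = -170/3·L_0(t) - 256/3·L_1(t) - 120·L_2(t).
Expanding and collecting terms gives p(t) = -3t^2 - (5/3)t - 2.
Evaluating at t = 8: p(8) = -622/3.

-622/3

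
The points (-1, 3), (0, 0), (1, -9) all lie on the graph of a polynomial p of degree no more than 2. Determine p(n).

p(n) = -3n^2 - 6n

Write p(n) = an^2 + bn + c. Substituting each data point gives a linear system:
  a - b + c = 3
  c = 0
  a + b + c = -9
Solving the system yields a = -3, b = -6, c = 0.
So p(n) = -3n^2 - 6n.
Check: p(1) = -9. ✓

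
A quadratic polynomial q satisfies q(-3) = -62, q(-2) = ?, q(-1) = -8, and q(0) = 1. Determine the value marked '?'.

On equispaced nodes a degree-2 polynomial has vanishing third forward difference, so
  - q(-3) + 3·q(-2) - 3·q(-1) + q(0) = 0.
Substituting the known values and solving for q(-2):
  3·q(-2) = -87
  q(-2) = -29.

-29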